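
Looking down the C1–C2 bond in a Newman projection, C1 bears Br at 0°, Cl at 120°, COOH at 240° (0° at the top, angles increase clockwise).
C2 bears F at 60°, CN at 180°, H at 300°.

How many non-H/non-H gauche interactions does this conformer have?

4

Non-H gauche pairs: Br(0°)/F(60°); Cl(120°)/F(60°); Cl(120°)/CN(180°); COOH(240°)/CN(180°) — 4 interactions.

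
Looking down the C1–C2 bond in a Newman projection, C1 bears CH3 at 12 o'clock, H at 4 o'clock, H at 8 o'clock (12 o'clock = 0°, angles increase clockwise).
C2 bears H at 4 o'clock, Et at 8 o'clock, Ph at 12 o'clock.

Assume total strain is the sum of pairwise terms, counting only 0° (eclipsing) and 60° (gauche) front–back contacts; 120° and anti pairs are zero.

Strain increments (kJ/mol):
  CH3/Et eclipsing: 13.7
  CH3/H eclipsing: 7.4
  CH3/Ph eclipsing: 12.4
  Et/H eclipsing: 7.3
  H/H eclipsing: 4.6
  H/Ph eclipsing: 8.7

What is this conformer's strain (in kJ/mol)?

24.3 kJ/mol

This conformer (eclipsed): CH3–Ph eclipsed, H–H eclipsed, H–Et eclipsed; 12.4 + 4.6 + 7.3 = 24.3 kJ/mol.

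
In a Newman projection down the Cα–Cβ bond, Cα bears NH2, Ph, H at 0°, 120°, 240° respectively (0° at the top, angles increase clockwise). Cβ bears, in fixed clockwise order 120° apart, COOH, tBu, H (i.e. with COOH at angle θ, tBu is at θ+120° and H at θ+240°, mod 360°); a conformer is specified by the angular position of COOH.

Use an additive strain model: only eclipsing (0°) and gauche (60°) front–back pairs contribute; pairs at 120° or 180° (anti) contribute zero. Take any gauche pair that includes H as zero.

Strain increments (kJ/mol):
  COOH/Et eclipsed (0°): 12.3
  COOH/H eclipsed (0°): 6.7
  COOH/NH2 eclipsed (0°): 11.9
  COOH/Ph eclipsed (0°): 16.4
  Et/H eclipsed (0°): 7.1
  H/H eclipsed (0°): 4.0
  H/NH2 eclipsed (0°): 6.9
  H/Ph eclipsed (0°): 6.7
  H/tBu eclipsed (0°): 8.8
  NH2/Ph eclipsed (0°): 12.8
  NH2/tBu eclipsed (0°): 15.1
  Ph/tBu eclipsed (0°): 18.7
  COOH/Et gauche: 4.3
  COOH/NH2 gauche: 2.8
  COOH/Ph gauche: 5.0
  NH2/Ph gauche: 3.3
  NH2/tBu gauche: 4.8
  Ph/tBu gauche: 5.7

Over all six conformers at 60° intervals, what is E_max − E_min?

24.8 kJ/mol

COOH at 0° (eclipsed): NH2(0°)/COOH(0°) eclipsed 11.9; Ph(120°)/tBu(120°) eclipsed 18.7; H(240°)/H(240°) eclipsed 4.0 → 34.6 kJ/mol.
COOH at 60° (staggered): NH2(0°)/COOH(60°) gauche 2.8; Ph(120°)/COOH(60°) gauche 5.0; Ph(120°)/tBu(180°) gauche 5.7 → 13.5 kJ/mol.
COOH at 120° (eclipsed): NH2(0°)/H(0°) eclipsed 6.9; Ph(120°)/COOH(120°) eclipsed 16.4; H(240°)/tBu(240°) eclipsed 8.8 → 32.1 kJ/mol.
COOH at 180° (staggered): NH2(0°)/tBu(300°) gauche 4.8; Ph(120°)/COOH(180°) gauche 5.0 → 9.8 kJ/mol.
COOH at 240° (eclipsed): NH2(0°)/tBu(0°) eclipsed 15.1; Ph(120°)/H(120°) eclipsed 6.7; H(240°)/COOH(240°) eclipsed 6.7 → 28.5 kJ/mol.
COOH at 300° (staggered): NH2(0°)/COOH(300°) gauche 2.8; NH2(0°)/tBu(60°) gauche 4.8; Ph(120°)/tBu(60°) gauche 5.7 → 13.3 kJ/mol.
Max at 0° (34.6 kJ/mol), min at 180° (9.8 kJ/mol); barrier = 24.8 kJ/mol.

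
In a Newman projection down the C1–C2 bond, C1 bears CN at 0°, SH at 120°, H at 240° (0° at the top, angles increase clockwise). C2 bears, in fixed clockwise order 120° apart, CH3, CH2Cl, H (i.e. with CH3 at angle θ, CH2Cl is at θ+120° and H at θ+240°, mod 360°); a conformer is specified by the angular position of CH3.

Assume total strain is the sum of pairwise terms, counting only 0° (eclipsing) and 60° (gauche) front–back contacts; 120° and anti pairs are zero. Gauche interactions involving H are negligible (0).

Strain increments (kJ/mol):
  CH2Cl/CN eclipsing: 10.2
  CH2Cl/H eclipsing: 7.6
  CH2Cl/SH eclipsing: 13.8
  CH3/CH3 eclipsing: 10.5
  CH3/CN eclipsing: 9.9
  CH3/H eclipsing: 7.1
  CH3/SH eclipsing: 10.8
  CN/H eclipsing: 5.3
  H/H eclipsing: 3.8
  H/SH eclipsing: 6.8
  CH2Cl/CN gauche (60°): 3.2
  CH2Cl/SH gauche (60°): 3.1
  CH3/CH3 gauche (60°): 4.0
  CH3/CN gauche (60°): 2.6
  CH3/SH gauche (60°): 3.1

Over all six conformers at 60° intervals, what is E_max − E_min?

21.2 kJ/mol

CH3 at 0° (eclipsed): CN–CH3 eclipsed, SH–CH2Cl eclipsed, H–H eclipsed; 9.9 + 13.8 + 3.8 = 27.5 kJ/mol.
CH3 at 60° (staggered): CN–CH3 gauche, SH–CH3 gauche, SH–CH2Cl gauche; 2.6 + 3.1 + 3.1 = 8.8 kJ/mol.
CH3 at 120° (eclipsed): CN–H eclipsed, SH–CH3 eclipsed, H–CH2Cl eclipsed; 5.3 + 10.8 + 7.6 = 23.7 kJ/mol.
CH3 at 180° (staggered): CN–CH2Cl gauche, SH–CH3 gauche; 3.2 + 3.1 = 6.3 kJ/mol.
CH3 at 240° (eclipsed): CN–CH2Cl eclipsed, SH–H eclipsed, H–CH3 eclipsed; 10.2 + 6.8 + 7.1 = 24.1 kJ/mol.
CH3 at 300° (staggered): CN–CH3 gauche, CN–CH2Cl gauche, SH–CH2Cl gauche; 2.6 + 3.2 + 3.1 = 8.9 kJ/mol.
Max at 0° (27.5 kJ/mol), min at 180° (6.3 kJ/mol); barrier = 21.2 kJ/mol.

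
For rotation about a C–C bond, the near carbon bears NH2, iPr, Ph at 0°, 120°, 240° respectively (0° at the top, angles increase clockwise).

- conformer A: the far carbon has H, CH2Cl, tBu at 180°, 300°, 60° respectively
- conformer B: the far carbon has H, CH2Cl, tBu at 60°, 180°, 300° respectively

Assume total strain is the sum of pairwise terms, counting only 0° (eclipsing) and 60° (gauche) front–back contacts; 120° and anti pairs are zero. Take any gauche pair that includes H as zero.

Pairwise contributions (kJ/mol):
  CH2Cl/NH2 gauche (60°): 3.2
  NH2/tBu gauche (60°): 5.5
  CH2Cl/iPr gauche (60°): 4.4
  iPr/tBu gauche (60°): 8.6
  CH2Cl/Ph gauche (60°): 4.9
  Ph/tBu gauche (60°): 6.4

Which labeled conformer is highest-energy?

A

A (staggered): NH2–CH2Cl gauche, NH2–tBu gauche, iPr–tBu gauche, Ph–CH2Cl gauche; 3.2 + 5.5 + 8.6 + 4.9 = 22.2 kJ/mol.
B (staggered): NH2–tBu gauche, iPr–CH2Cl gauche, Ph–CH2Cl gauche, Ph–tBu gauche; 5.5 + 4.4 + 4.9 + 6.4 = 21.2 kJ/mol.
A has the highest total (22.2 kJ/mol).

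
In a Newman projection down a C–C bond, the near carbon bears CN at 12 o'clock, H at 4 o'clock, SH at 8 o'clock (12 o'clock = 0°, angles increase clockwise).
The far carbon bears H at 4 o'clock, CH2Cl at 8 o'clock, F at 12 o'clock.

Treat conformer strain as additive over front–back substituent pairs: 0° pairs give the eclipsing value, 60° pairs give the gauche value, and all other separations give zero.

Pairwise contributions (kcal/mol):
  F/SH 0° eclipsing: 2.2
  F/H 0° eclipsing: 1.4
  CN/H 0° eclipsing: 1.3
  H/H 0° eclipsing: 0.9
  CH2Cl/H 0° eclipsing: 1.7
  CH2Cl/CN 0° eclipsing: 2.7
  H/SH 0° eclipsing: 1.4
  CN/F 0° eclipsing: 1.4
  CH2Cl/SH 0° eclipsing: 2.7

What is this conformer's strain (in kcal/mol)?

5.0 kcal/mol

This conformer (eclipsed): CN–F eclipsed, H–H eclipsed, SH–CH2Cl eclipsed; 1.4 + 0.9 + 2.7 = 5.0 kcal/mol.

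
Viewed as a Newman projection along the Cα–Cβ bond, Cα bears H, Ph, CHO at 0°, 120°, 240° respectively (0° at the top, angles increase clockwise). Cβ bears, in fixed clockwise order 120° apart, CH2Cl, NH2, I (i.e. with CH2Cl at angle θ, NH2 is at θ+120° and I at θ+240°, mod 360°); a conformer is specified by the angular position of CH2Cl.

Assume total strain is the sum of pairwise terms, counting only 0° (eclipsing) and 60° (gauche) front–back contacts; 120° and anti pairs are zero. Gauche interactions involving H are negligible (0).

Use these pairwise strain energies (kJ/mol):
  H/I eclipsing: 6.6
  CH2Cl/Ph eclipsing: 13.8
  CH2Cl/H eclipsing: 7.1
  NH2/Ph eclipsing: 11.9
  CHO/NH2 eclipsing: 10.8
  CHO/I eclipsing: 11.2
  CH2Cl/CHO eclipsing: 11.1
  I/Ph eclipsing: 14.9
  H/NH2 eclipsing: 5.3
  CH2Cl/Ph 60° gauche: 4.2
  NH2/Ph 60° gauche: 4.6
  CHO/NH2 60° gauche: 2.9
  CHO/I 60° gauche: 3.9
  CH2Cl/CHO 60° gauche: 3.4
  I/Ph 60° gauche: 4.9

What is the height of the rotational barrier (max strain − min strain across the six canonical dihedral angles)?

CH2Cl at 0° (eclipsed): H–CH2Cl eclipsed, Ph–NH2 eclipsed, CHO–I eclipsed; 7.1 + 11.9 + 11.2 = 30.2 kJ/mol.
CH2Cl at 60° (staggered): Ph–CH2Cl gauche, Ph–NH2 gauche, CHO–NH2 gauche, CHO–I gauche; 4.2 + 4.6 + 2.9 + 3.9 = 15.6 kJ/mol.
CH2Cl at 120° (eclipsed): H–I eclipsed, Ph–CH2Cl eclipsed, CHO–NH2 eclipsed; 6.6 + 13.8 + 10.8 = 31.2 kJ/mol.
CH2Cl at 180° (staggered): Ph–CH2Cl gauche, Ph–I gauche, CHO–CH2Cl gauche, CHO–NH2 gauche; 4.2 + 4.9 + 3.4 + 2.9 = 15.4 kJ/mol.
CH2Cl at 240° (eclipsed): H–NH2 eclipsed, Ph–I eclipsed, CHO–CH2Cl eclipsed; 5.3 + 14.9 + 11.1 = 31.3 kJ/mol.
CH2Cl at 300° (staggered): Ph–NH2 gauche, Ph–I gauche, CHO–CH2Cl gauche, CHO–I gauche; 4.6 + 4.9 + 3.4 + 3.9 = 16.8 kJ/mol.
Max at 240° (31.3 kJ/mol), min at 180° (15.4 kJ/mol); barrier = 15.9 kJ/mol.

15.9 kJ/mol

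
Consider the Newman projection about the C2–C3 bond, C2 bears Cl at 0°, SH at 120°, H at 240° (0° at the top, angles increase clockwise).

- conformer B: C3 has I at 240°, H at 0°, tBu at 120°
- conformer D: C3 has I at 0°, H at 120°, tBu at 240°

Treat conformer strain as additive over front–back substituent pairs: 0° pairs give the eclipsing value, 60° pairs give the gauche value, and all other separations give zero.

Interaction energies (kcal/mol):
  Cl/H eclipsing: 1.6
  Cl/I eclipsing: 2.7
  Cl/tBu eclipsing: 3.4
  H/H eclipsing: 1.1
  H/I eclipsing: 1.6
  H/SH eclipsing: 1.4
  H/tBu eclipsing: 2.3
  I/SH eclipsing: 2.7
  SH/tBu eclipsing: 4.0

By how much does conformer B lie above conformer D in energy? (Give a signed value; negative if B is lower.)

+0.8 kcal/mol

B (eclipsed): Cl–H eclipsed, SH–tBu eclipsed, H–I eclipsed; 1.6 + 4.0 + 1.6 = 7.2 kcal/mol.
D (eclipsed): Cl–I eclipsed, SH–H eclipsed, H–tBu eclipsed; 2.7 + 1.4 + 2.3 = 6.4 kcal/mol.
E(B) − E(D) = 7.2 − 6.4 = +0.8 kcal/mol.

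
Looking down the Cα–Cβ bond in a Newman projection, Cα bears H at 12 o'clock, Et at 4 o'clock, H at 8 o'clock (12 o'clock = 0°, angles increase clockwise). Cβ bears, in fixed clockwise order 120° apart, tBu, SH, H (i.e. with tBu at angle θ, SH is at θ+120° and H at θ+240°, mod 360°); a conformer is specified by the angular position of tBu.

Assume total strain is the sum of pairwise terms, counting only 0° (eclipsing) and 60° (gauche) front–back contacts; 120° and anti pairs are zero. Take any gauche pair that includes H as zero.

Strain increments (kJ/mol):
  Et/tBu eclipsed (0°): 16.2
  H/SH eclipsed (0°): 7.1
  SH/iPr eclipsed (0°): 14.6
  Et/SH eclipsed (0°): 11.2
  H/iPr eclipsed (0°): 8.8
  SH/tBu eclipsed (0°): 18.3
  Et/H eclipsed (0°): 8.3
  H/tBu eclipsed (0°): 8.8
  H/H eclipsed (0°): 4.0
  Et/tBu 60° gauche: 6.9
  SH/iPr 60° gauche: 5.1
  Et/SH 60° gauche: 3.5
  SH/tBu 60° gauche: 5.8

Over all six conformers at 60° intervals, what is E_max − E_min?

23.8 kJ/mol

tBu at 0° (eclipsed): H–tBu eclipsed, Et–SH eclipsed, H–H eclipsed; 8.8 + 11.2 + 4.0 = 24.0 kJ/mol.
tBu at 60° (staggered): Et–tBu gauche, Et–SH gauche; 6.9 + 3.5 = 10.4 kJ/mol.
tBu at 120° (eclipsed): H–H eclipsed, Et–tBu eclipsed, H–SH eclipsed; 4.0 + 16.2 + 7.1 = 27.3 kJ/mol.
tBu at 180° (staggered): Et–tBu gauche; 6.9 = 6.9 kJ/mol.
tBu at 240° (eclipsed): H–SH eclipsed, Et–H eclipsed, H–tBu eclipsed; 7.1 + 8.3 + 8.8 = 24.2 kJ/mol.
tBu at 300° (staggered): Et–SH gauche; 3.5 = 3.5 kJ/mol.
Max at 120° (27.3 kJ/mol), min at 300° (3.5 kJ/mol); barrier = 23.8 kJ/mol.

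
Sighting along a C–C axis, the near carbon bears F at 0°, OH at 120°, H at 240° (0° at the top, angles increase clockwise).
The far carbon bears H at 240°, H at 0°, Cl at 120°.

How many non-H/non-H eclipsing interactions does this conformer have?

1

Non-H eclipsing pairs: OH(120°)/Cl(120°) — 1 interaction.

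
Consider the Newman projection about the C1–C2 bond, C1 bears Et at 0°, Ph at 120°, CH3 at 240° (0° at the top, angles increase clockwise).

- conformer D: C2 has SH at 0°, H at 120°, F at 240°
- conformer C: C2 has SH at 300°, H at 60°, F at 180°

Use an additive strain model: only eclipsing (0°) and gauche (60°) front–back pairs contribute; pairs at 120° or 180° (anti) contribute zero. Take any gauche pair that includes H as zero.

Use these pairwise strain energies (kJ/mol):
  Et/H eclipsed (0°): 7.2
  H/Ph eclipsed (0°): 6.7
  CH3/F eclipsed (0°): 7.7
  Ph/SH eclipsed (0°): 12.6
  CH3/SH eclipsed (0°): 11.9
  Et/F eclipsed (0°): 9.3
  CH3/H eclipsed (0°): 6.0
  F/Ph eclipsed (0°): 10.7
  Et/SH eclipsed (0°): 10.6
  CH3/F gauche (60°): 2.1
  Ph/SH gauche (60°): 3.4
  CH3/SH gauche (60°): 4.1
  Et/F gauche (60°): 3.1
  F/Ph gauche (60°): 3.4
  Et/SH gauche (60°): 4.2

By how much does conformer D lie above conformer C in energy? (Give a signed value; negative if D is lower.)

D (eclipsed): Et(0°)/SH(0°) eclipsed 10.6; Ph(120°)/H(120°) eclipsed 6.7; CH3(240°)/F(240°) eclipsed 7.7 → 25.0 kJ/mol.
C (staggered): Et(0°)/SH(300°) gauche 4.2; Ph(120°)/F(180°) gauche 3.4; CH3(240°)/SH(300°) gauche 4.1; CH3(240°)/F(180°) gauche 2.1 → 13.8 kJ/mol.
E(D) − E(C) = 25.0 − 13.8 = +11.2 kJ/mol.

+11.2 kJ/mol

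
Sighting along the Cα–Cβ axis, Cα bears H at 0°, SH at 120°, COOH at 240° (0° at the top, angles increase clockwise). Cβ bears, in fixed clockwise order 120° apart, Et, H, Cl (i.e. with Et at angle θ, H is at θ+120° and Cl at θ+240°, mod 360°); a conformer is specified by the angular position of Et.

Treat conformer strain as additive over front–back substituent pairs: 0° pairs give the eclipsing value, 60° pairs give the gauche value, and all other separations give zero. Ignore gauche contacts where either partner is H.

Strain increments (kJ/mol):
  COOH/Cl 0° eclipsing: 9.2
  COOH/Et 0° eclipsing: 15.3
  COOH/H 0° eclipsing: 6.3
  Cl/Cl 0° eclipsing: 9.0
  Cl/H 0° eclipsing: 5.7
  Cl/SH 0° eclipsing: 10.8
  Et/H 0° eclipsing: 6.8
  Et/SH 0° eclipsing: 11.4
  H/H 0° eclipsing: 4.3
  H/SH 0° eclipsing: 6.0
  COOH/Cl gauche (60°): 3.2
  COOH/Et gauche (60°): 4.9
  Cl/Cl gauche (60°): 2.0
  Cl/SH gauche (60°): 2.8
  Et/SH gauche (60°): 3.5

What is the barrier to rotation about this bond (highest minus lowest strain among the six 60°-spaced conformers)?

23.7 kJ/mol

Et at 0° (eclipsed): H–Et eclipsed, SH–H eclipsed, COOH–Cl eclipsed; 6.8 + 6.0 + 9.2 = 22.0 kJ/mol.
Et at 60° (staggered): SH–Et gauche, COOH–Cl gauche; 3.5 + 3.2 = 6.7 kJ/mol.
Et at 120° (eclipsed): H–Cl eclipsed, SH–Et eclipsed, COOH–H eclipsed; 5.7 + 11.4 + 6.3 = 23.4 kJ/mol.
Et at 180° (staggered): SH–Et gauche, SH–Cl gauche, COOH–Et gauche; 3.5 + 2.8 + 4.9 = 11.2 kJ/mol.
Et at 240° (eclipsed): H–H eclipsed, SH–Cl eclipsed, COOH–Et eclipsed; 4.3 + 10.8 + 15.3 = 30.4 kJ/mol.
Et at 300° (staggered): SH–Cl gauche, COOH–Et gauche, COOH–Cl gauche; 2.8 + 4.9 + 3.2 = 10.9 kJ/mol.
Max at 240° (30.4 kJ/mol), min at 60° (6.7 kJ/mol); barrier = 23.7 kJ/mol.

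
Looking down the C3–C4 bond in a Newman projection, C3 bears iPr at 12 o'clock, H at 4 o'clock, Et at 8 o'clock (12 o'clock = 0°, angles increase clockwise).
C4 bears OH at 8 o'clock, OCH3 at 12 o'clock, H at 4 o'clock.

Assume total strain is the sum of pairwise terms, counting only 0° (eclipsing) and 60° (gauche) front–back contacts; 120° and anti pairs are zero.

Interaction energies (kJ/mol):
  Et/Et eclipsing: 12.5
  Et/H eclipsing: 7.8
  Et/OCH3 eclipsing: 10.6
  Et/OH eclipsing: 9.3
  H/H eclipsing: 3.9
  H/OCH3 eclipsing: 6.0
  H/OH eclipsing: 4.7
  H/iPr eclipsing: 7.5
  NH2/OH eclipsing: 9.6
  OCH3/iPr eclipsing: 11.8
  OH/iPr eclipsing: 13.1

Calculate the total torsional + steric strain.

This conformer (eclipsed): iPr(0°)/OCH3(0°) eclipsed 11.8; H(120°)/H(120°) eclipsed 3.9; Et(240°)/OH(240°) eclipsed 9.3 → 25.0 kJ/mol.

25.0 kJ/mol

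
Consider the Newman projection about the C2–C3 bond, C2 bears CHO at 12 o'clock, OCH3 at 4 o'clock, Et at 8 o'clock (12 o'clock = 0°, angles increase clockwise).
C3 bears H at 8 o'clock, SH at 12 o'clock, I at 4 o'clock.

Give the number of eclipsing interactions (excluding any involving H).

Non-H eclipsing pairs: CHO(0°)/SH(0°); OCH3(120°)/I(120°) — 2 interactions.

2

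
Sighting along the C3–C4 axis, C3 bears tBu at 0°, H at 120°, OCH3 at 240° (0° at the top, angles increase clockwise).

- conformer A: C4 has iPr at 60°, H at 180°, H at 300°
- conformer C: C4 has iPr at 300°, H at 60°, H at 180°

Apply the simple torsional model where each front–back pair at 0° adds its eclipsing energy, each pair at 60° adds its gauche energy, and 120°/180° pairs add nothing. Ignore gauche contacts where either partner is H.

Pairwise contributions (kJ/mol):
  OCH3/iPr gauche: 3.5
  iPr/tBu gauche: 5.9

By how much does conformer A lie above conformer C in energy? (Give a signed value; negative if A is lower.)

A is staggered. tBu at 0° is gauche with iPr at 60° (5.9). Total 5.9 kJ/mol.
C is staggered. tBu at 0° is gauche with iPr at 300° (5.9); OCH3 at 240° is gauche with iPr at 300° (3.5). Total 9.4 kJ/mol.
E(A) − E(C) = 5.9 − 9.4 = -3.5 kJ/mol.

-3.5 kJ/mol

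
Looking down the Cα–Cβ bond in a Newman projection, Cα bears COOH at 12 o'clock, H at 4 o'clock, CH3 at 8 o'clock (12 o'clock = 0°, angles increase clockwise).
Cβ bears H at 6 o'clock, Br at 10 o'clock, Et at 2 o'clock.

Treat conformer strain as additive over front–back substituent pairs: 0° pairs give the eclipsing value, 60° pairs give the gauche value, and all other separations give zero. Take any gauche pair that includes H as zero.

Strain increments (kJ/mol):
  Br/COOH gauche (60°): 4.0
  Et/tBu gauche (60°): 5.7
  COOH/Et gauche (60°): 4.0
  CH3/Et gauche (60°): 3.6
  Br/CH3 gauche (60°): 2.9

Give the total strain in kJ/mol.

This conformer (staggered): COOH–Br gauche, COOH–Et gauche, CH3–Br gauche; 4.0 + 4.0 + 2.9 = 10.9 kJ/mol.

10.9 kJ/mol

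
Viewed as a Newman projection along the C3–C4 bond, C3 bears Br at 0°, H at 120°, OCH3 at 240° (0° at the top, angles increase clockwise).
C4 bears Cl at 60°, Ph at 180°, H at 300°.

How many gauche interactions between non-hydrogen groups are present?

Non-H gauche pairs: Br(0°)/Cl(60°); OCH3(240°)/Ph(180°) — 2 interactions.

2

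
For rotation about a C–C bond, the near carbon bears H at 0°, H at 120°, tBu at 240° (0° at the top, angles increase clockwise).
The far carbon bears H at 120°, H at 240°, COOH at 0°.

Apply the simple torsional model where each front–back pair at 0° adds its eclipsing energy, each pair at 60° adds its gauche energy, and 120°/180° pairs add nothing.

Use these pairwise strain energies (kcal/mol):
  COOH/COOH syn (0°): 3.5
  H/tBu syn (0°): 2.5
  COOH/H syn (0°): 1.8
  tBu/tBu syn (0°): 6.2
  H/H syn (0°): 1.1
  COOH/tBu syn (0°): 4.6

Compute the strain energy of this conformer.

5.4 kcal/mol

This conformer (eclipsed): H(0°)/COOH(0°) eclipsed 1.8; H(120°)/H(120°) eclipsed 1.1; tBu(240°)/H(240°) eclipsed 2.5 → 5.4 kcal/mol.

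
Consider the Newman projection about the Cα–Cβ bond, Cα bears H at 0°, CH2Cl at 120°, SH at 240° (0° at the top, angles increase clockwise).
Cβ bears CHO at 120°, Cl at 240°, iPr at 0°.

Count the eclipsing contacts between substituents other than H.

2

Non-H eclipsing pairs: CH2Cl(120°)/CHO(120°); SH(240°)/Cl(240°) — 2 interactions.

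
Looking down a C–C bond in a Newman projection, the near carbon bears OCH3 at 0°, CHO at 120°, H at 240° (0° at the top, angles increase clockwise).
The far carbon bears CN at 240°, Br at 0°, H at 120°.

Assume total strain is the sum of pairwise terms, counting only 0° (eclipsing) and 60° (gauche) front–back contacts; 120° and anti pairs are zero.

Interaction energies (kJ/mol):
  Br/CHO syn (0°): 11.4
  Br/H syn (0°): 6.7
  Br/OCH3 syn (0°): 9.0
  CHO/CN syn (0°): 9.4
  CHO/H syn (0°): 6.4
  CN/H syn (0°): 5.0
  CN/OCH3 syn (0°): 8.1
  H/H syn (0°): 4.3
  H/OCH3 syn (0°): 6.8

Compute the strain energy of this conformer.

20.4 kJ/mol

This conformer (eclipsed): OCH3(0°)/Br(0°) eclipsed 9.0; CHO(120°)/H(120°) eclipsed 6.4; H(240°)/CN(240°) eclipsed 5.0 → 20.4 kJ/mol.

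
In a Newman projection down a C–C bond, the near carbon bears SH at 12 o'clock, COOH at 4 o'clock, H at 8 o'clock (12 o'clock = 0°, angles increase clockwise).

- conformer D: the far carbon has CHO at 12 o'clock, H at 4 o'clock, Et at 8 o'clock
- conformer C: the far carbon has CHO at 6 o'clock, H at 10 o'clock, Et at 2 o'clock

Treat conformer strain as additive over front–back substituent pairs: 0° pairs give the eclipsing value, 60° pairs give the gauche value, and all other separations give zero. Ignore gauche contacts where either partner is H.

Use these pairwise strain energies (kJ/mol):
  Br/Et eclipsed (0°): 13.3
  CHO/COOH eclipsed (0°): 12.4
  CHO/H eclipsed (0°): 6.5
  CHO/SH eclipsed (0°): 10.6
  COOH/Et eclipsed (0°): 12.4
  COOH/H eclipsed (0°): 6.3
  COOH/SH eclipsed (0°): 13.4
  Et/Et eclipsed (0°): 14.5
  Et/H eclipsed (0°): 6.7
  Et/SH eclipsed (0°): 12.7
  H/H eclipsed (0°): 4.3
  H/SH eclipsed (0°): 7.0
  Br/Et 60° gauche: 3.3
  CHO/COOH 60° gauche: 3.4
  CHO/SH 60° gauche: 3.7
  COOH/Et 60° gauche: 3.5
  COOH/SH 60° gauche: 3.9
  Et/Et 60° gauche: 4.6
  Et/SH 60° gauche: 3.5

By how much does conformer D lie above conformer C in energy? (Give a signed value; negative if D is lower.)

+13.2 kJ/mol

D (eclipsed): SH–CHO eclipsed, COOH–H eclipsed, H–Et eclipsed; 10.6 + 6.3 + 6.7 = 23.6 kJ/mol.
C (staggered): SH–Et gauche, COOH–CHO gauche, COOH–Et gauche; 3.5 + 3.4 + 3.5 = 10.4 kJ/mol.
E(D) − E(C) = 23.6 − 10.4 = +13.2 kJ/mol.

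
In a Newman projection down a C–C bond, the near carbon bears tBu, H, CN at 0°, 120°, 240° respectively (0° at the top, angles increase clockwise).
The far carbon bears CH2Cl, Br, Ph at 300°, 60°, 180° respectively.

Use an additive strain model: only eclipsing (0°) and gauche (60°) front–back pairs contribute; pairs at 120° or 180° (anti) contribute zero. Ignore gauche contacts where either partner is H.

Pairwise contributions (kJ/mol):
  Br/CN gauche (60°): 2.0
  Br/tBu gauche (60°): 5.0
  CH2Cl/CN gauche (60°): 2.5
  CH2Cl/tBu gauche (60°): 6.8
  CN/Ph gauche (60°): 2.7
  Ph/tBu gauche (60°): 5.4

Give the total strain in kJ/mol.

17.0 kJ/mol

This conformer is staggered. tBu at 0° is gauche with CH2Cl at 300° (6.8); tBu at 0° is gauche with Br at 60° (5.0); CN at 240° is gauche with CH2Cl at 300° (2.5); CN at 240° is gauche with Ph at 180° (2.7). Total 17.0 kJ/mol.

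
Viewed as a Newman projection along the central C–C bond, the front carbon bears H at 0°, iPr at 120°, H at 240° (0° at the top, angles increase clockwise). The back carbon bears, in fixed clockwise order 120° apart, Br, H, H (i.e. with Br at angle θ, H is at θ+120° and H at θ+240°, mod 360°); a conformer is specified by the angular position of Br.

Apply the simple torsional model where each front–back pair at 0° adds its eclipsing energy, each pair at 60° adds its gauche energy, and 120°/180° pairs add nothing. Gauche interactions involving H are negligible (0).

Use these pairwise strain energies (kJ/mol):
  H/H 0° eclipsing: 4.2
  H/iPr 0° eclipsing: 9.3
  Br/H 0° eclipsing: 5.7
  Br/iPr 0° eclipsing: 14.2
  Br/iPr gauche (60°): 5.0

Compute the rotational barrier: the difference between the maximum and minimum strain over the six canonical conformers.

22.6 kJ/mol

Br at 0° is eclipsed. H at 0° is eclipsed with Br at 0° (5.7); iPr at 120° is eclipsed with H at 120° (9.3); H at 240° is eclipsed with H at 240° (4.2). Total 19.2 kJ/mol.
Br at 60° is staggered. iPr at 120° is gauche with Br at 60° (5.0). Total 5.0 kJ/mol.
Br at 120° is eclipsed. H at 0° is eclipsed with H at 0° (4.2); iPr at 120° is eclipsed with Br at 120° (14.2); H at 240° is eclipsed with H at 240° (4.2). Total 22.6 kJ/mol.
Br at 180° is staggered. iPr at 120° is gauche with Br at 180° (5.0). Total 5.0 kJ/mol.
Br at 240° is eclipsed. H at 0° is eclipsed with H at 0° (4.2); iPr at 120° is eclipsed with H at 120° (9.3); H at 240° is eclipsed with Br at 240° (5.7). Total 19.2 kJ/mol.
Br at 300° (staggered): no non-H gauche contacts → 0.0 kJ/mol.
Max at 120° (22.6 kJ/mol), min at 300° (0.0 kJ/mol); barrier = 22.6 kJ/mol.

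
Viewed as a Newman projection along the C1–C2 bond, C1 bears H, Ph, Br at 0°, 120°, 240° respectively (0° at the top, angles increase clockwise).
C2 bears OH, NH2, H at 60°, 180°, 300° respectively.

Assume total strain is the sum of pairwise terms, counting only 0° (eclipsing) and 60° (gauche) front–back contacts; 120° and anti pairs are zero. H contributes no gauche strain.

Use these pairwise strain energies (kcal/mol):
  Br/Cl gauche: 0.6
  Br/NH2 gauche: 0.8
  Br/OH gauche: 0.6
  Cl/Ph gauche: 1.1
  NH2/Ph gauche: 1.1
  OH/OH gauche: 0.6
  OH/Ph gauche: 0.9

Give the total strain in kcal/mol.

2.8 kcal/mol

This conformer (staggered): Ph–OH gauche, Ph–NH2 gauche, Br–NH2 gauche; 0.9 + 1.1 + 0.8 = 2.8 kcal/mol.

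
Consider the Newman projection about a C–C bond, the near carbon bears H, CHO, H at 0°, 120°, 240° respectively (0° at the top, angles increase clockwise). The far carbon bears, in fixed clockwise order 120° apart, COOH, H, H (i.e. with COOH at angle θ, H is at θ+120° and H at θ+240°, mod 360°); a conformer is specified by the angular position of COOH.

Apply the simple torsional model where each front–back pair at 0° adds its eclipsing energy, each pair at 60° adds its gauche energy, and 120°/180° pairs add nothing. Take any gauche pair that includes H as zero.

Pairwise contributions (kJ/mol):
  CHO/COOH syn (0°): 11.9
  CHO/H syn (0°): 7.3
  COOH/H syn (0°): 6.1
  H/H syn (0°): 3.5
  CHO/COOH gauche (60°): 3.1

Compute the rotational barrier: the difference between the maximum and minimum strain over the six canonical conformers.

COOH at 0° is eclipsed. H at 0° is eclipsed with COOH at 0° (6.1); CHO at 120° is eclipsed with H at 120° (7.3); H at 240° is eclipsed with H at 240° (3.5). Total 16.9 kJ/mol.
COOH at 60° is staggered. CHO at 120° is gauche with COOH at 60° (3.1). Total 3.1 kJ/mol.
COOH at 120° is eclipsed. H at 0° is eclipsed with H at 0° (3.5); CHO at 120° is eclipsed with COOH at 120° (11.9); H at 240° is eclipsed with H at 240° (3.5). Total 18.9 kJ/mol.
COOH at 180° is staggered. CHO at 120° is gauche with COOH at 180° (3.1). Total 3.1 kJ/mol.
COOH at 240° is eclipsed. H at 0° is eclipsed with H at 0° (3.5); CHO at 120° is eclipsed with H at 120° (7.3); H at 240° is eclipsed with COOH at 240° (6.1). Total 16.9 kJ/mol.
COOH at 300° (staggered): no non-H gauche contacts → 0.0 kJ/mol.
Max at 120° (18.9 kJ/mol), min at 300° (0.0 kJ/mol); barrier = 18.9 kJ/mol.

18.9 kJ/mol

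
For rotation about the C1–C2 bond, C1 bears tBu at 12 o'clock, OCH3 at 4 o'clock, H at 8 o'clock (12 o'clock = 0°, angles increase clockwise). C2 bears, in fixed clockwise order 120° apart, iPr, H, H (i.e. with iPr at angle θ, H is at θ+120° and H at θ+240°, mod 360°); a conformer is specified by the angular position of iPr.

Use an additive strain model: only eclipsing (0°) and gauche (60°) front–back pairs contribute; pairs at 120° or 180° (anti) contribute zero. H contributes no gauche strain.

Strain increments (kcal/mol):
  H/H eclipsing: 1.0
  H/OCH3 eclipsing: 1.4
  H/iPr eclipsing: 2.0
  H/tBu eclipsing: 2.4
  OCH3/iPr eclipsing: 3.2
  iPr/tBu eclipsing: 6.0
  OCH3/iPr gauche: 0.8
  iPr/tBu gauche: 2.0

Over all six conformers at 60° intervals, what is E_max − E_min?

7.6 kcal/mol

iPr at 0° is eclipsed. tBu at 0° is eclipsed with iPr at 0° (6.0); OCH3 at 120° is eclipsed with H at 120° (1.4); H at 240° is eclipsed with H at 240° (1.0). Total 8.4 kcal/mol.
iPr at 60° is staggered. tBu at 0° is gauche with iPr at 60° (2.0); OCH3 at 120° is gauche with iPr at 60° (0.8). Total 2.8 kcal/mol.
iPr at 120° is eclipsed. tBu at 0° is eclipsed with H at 0° (2.4); OCH3 at 120° is eclipsed with iPr at 120° (3.2); H at 240° is eclipsed with H at 240° (1.0). Total 6.6 kcal/mol.
iPr at 180° is staggered. OCH3 at 120° is gauche with iPr at 180° (0.8). Total 0.8 kcal/mol.
iPr at 240° is eclipsed. tBu at 0° is eclipsed with H at 0° (2.4); OCH3 at 120° is eclipsed with H at 120° (1.4); H at 240° is eclipsed with iPr at 240° (2.0). Total 5.8 kcal/mol.
iPr at 300° is staggered. tBu at 0° is gauche with iPr at 300° (2.0). Total 2.0 kcal/mol.
Max at 0° (8.4 kcal/mol), min at 180° (0.8 kcal/mol); barrier = 7.6 kcal/mol.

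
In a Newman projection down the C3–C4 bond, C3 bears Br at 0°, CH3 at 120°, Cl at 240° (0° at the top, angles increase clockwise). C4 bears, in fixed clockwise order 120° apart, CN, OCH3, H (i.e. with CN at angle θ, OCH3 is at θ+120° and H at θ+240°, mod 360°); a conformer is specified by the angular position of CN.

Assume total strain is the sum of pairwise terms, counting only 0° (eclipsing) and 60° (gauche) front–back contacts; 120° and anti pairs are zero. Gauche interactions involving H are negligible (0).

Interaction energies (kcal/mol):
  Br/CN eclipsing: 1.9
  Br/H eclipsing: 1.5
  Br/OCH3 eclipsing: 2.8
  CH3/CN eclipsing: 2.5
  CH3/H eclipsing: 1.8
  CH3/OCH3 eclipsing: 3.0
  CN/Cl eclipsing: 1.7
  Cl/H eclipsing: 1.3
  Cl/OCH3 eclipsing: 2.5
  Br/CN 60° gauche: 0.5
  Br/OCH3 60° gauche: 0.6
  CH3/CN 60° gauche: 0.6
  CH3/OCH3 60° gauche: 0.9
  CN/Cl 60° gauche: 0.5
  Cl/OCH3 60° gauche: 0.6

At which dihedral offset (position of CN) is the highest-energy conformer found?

CN at 0° (eclipsed): Br–CN eclipsed, CH3–OCH3 eclipsed, Cl–H eclipsed; 1.9 + 3.0 + 1.3 = 6.2 kcal/mol.
CN at 60° (staggered): Br–CN gauche, CH3–CN gauche, CH3–OCH3 gauche, Cl–OCH3 gauche; 0.5 + 0.6 + 0.9 + 0.6 = 2.6 kcal/mol.
CN at 120° (eclipsed): Br–H eclipsed, CH3–CN eclipsed, Cl–OCH3 eclipsed; 1.5 + 2.5 + 2.5 = 6.5 kcal/mol.
CN at 180° (staggered): Br–OCH3 gauche, CH3–CN gauche, Cl–CN gauche, Cl–OCH3 gauche; 0.6 + 0.6 + 0.5 + 0.6 = 2.3 kcal/mol.
CN at 240° (eclipsed): Br–OCH3 eclipsed, CH3–H eclipsed, Cl–CN eclipsed; 2.8 + 1.8 + 1.7 = 6.3 kcal/mol.
CN at 300° (staggered): Br–CN gauche, Br–OCH3 gauche, CH3–OCH3 gauche, Cl–CN gauche; 0.5 + 0.6 + 0.9 + 0.5 = 2.5 kcal/mol.
The maximum (6.5 kcal/mol) occurs with CN at 120°.

120°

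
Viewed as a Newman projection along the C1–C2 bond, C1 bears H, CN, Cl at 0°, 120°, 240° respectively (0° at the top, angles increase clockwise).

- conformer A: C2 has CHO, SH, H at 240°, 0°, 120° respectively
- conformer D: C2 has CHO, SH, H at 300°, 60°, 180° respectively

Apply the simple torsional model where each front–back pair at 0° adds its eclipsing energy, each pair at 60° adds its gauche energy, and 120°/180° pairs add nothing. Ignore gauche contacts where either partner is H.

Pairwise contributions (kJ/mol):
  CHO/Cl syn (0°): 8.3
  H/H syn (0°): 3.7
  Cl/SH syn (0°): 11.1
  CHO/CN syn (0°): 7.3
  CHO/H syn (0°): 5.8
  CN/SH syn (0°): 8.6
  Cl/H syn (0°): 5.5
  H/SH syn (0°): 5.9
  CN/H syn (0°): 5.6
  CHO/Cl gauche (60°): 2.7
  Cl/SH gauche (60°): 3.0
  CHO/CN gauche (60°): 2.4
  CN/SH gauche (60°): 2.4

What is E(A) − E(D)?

A (eclipsed): H–SH eclipsed, CN–H eclipsed, Cl–CHO eclipsed; 5.9 + 5.6 + 8.3 = 19.8 kJ/mol.
D (staggered): CN–SH gauche, Cl–CHO gauche; 2.4 + 2.7 = 5.1 kJ/mol.
E(A) − E(D) = 19.8 − 5.1 = +14.7 kJ/mol.

+14.7 kJ/mol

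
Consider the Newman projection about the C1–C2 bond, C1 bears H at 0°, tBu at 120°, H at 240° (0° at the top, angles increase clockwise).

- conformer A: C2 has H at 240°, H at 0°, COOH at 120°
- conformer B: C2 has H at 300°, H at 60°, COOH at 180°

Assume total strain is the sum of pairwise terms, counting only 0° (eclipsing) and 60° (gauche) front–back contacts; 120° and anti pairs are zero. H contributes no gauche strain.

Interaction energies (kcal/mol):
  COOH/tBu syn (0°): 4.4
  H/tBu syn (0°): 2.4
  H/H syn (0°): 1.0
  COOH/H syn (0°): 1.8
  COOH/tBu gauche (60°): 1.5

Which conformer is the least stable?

A

A (eclipsed): H–H eclipsed, tBu–COOH eclipsed, H–H eclipsed; 1.0 + 4.4 + 1.0 = 6.4 kcal/mol.
B (staggered): tBu–COOH gauche; 1.5 = 1.5 kcal/mol.
A has the highest total (6.4 kcal/mol).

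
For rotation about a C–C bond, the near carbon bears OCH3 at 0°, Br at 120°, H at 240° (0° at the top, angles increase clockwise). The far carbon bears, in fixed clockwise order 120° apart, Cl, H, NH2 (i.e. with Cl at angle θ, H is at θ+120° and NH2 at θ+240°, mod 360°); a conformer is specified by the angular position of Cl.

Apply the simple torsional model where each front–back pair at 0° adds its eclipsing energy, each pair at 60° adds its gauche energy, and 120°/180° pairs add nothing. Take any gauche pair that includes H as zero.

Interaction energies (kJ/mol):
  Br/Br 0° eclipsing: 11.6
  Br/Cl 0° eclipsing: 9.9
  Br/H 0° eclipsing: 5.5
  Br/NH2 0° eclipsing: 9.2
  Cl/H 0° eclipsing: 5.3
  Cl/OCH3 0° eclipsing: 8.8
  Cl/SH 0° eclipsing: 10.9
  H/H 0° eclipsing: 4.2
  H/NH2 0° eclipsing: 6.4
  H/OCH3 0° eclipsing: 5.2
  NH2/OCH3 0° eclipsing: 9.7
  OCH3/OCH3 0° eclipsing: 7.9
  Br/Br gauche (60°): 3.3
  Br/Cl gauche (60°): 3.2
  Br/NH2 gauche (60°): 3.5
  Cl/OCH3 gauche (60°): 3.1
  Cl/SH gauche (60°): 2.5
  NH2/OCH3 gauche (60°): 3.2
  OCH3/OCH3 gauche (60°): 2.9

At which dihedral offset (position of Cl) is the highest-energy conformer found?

Cl at 0° (eclipsed): OCH3–Cl eclipsed, Br–H eclipsed, H–NH2 eclipsed; 8.8 + 5.5 + 6.4 = 20.7 kJ/mol.
Cl at 60° (staggered): OCH3–Cl gauche, OCH3–NH2 gauche, Br–Cl gauche; 3.1 + 3.2 + 3.2 = 9.5 kJ/mol.
Cl at 120° (eclipsed): OCH3–NH2 eclipsed, Br–Cl eclipsed, H–H eclipsed; 9.7 + 9.9 + 4.2 = 23.8 kJ/mol.
Cl at 180° (staggered): OCH3–NH2 gauche, Br–Cl gauche, Br–NH2 gauche; 3.2 + 3.2 + 3.5 = 9.9 kJ/mol.
Cl at 240° (eclipsed): OCH3–H eclipsed, Br–NH2 eclipsed, H–Cl eclipsed; 5.2 + 9.2 + 5.3 = 19.7 kJ/mol.
Cl at 300° (staggered): OCH3–Cl gauche, Br–NH2 gauche; 3.1 + 3.5 = 6.6 kJ/mol.
The maximum (23.8 kJ/mol) occurs with Cl at 120°.

120°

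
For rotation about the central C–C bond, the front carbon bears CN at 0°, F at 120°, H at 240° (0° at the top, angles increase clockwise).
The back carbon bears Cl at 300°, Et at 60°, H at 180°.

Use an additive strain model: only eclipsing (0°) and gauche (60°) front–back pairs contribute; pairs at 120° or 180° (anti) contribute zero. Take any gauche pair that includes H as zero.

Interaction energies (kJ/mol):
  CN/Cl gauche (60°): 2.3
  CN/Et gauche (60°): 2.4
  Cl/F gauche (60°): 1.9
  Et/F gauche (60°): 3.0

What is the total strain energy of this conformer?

This conformer (staggered): CN–Cl gauche, CN–Et gauche, F–Et gauche; 2.3 + 2.4 + 3.0 = 7.7 kJ/mol.

7.7 kJ/mol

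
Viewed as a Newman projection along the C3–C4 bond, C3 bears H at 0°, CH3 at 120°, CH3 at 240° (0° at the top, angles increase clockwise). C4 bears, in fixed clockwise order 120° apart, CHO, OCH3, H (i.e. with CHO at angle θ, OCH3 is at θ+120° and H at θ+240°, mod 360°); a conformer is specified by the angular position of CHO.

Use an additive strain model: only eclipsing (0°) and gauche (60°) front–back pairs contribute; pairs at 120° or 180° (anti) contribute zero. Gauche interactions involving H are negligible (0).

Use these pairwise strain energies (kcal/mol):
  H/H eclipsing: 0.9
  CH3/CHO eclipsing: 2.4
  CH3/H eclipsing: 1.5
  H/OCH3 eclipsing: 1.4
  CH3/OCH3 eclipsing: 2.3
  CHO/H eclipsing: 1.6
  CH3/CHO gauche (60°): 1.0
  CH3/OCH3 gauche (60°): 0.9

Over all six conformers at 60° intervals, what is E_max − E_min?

CHO at 0° (eclipsed): H(0°)/CHO(0°) eclipsed 1.6; CH3(120°)/OCH3(120°) eclipsed 2.3; CH3(240°)/H(240°) eclipsed 1.5 → 5.4 kcal/mol.
CHO at 60° (staggered): CH3(120°)/CHO(60°) gauche 1.0; CH3(120°)/OCH3(180°) gauche 0.9; CH3(240°)/OCH3(180°) gauche 0.9 → 2.8 kcal/mol.
CHO at 120° (eclipsed): H(0°)/H(0°) eclipsed 0.9; CH3(120°)/CHO(120°) eclipsed 2.4; CH3(240°)/OCH3(240°) eclipsed 2.3 → 5.6 kcal/mol.
CHO at 180° (staggered): CH3(120°)/CHO(180°) gauche 1.0; CH3(240°)/CHO(180°) gauche 1.0; CH3(240°)/OCH3(300°) gauche 0.9 → 2.9 kcal/mol.
CHO at 240° (eclipsed): H(0°)/OCH3(0°) eclipsed 1.4; CH3(120°)/H(120°) eclipsed 1.5; CH3(240°)/CHO(240°) eclipsed 2.4 → 5.3 kcal/mol.
CHO at 300° (staggered): CH3(120°)/OCH3(60°) gauche 0.9; CH3(240°)/CHO(300°) gauche 1.0 → 1.9 kcal/mol.
Max at 120° (5.6 kcal/mol), min at 300° (1.9 kcal/mol); barrier = 3.7 kcal/mol.

3.7 kcal/mol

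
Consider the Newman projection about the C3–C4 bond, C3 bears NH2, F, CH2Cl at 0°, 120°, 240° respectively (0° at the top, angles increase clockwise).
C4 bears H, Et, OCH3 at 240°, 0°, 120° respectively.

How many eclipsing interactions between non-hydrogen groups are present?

2

Non-H eclipsing pairs: NH2(0°)/Et(0°); F(120°)/OCH3(120°) — 2 interactions.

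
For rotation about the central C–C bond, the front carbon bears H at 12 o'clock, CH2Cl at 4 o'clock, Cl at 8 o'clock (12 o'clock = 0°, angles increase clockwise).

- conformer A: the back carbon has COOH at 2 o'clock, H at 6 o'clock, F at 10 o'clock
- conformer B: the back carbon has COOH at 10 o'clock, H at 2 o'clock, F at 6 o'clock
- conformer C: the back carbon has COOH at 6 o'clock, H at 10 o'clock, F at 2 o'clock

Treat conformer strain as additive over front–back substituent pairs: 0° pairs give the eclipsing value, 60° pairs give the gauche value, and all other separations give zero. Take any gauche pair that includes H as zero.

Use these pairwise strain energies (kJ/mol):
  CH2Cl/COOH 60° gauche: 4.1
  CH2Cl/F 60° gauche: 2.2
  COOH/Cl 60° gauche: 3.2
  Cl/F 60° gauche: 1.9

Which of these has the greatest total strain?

C

A (staggered): CH2Cl–COOH gauche, Cl–F gauche; 4.1 + 1.9 = 6.0 kJ/mol.
B (staggered): CH2Cl–F gauche, Cl–COOH gauche, Cl–F gauche; 2.2 + 3.2 + 1.9 = 7.3 kJ/mol.
C (staggered): CH2Cl–COOH gauche, CH2Cl–F gauche, Cl–COOH gauche; 4.1 + 2.2 + 3.2 = 9.5 kJ/mol.
C has the highest total (9.5 kJ/mol).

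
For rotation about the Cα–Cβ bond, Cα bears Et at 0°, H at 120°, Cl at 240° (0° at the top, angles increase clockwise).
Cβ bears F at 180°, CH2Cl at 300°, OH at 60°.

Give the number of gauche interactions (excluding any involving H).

4

Non-H gauche pairs: Et(0°)/CH2Cl(300°); Et(0°)/OH(60°); Cl(240°)/F(180°); Cl(240°)/CH2Cl(300°) — 4 interactions.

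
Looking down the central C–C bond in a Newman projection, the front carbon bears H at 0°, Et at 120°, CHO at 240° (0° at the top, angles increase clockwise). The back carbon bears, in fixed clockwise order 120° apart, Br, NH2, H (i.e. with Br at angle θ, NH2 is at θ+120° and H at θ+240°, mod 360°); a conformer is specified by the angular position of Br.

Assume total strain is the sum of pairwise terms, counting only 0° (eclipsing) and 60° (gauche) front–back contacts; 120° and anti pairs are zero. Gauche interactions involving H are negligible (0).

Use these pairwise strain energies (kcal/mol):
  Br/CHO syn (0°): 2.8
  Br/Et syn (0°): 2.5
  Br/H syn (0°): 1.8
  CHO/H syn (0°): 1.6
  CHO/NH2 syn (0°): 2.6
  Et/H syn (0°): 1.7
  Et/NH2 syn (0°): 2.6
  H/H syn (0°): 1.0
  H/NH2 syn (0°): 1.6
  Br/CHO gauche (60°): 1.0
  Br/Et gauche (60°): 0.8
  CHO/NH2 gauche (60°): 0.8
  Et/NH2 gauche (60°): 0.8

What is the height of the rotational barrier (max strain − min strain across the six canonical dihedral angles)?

Br at 0° is eclipsed. H at 0° is eclipsed with Br at 0° (1.8); Et at 120° is eclipsed with NH2 at 120° (2.6); CHO at 240° is eclipsed with H at 240° (1.6). Total 6.0 kcal/mol.
Br at 60° is staggered. Et at 120° is gauche with Br at 60° (0.8); Et at 120° is gauche with NH2 at 180° (0.8); CHO at 240° is gauche with NH2 at 180° (0.8). Total 2.4 kcal/mol.
Br at 120° is eclipsed. H at 0° is eclipsed with H at 0° (1.0); Et at 120° is eclipsed with Br at 120° (2.5); CHO at 240° is eclipsed with NH2 at 240° (2.6). Total 6.1 kcal/mol.
Br at 180° is staggered. Et at 120° is gauche with Br at 180° (0.8); CHO at 240° is gauche with Br at 180° (1.0); CHO at 240° is gauche with NH2 at 300° (0.8). Total 2.6 kcal/mol.
Br at 240° is eclipsed. H at 0° is eclipsed with NH2 at 0° (1.6); Et at 120° is eclipsed with H at 120° (1.7); CHO at 240° is eclipsed with Br at 240° (2.8). Total 6.1 kcal/mol.
Br at 300° is staggered. Et at 120° is gauche with NH2 at 60° (0.8); CHO at 240° is gauche with Br at 300° (1.0). Total 1.8 kcal/mol.
Max at 120° (6.1 kcal/mol), min at 300° (1.8 kcal/mol); barrier = 4.3 kcal/mol.

4.3 kcal/mol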